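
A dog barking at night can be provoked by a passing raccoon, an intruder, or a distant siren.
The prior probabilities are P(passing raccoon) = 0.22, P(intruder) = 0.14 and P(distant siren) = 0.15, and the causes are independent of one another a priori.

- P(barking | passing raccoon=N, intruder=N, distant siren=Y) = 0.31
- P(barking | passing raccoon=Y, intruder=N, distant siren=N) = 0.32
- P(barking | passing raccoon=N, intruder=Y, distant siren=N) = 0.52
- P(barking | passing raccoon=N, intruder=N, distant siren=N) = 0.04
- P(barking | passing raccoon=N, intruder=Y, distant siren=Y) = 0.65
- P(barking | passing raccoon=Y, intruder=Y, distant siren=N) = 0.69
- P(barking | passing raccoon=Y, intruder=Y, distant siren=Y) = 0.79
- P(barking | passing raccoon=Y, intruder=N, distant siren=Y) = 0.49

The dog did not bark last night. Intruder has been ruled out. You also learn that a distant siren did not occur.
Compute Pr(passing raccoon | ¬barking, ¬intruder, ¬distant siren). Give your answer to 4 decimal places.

Pr(passing raccoon | ¬barking, ¬intruder, ¬distant siren) ≈ 0.1665

Enumerate both values of passing raccoon and weight by the priors:
  P(¬barking | ¬intruder, ¬distant siren) = 0.96×0.78 + 0.68×0.22
        = 0.748800 + 0.149600 = 0.898400
Configurations with passing raccoon contribute 0.149600, so
  P(passing raccoon | ¬barking, ¬intruder, ¬distant siren) = 0.149600 / 0.898400 ≈ 0.1665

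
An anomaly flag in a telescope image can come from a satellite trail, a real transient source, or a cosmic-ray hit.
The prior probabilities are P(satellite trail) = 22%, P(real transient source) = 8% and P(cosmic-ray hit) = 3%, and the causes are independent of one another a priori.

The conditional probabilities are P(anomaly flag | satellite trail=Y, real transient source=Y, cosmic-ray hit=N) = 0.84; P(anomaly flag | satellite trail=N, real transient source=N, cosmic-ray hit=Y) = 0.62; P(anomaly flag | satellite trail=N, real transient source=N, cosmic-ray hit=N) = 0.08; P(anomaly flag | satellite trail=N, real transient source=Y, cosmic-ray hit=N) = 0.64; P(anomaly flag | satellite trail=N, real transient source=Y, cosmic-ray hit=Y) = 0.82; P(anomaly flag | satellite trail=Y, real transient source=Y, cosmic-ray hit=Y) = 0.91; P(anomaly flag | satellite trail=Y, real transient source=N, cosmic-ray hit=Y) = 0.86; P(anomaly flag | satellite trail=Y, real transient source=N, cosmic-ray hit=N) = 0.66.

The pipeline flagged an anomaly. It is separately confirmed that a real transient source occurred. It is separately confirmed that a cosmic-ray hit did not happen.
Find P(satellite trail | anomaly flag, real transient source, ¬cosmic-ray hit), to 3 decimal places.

P(anomaly flag | real transient source, ¬cosmic-ray hit) = 0.64×0.78 + 0.84×0.22 = 0.499200 + 0.184800 = 0.684000
Of this, 0.184800 comes from 0.84×0.22 (the satellite trail=true cases).
So P(satellite trail | anomaly flag, real transient source, ¬cosmic-ray hit) = 0.184800/0.684000 ≈ 0.270.

P(satellite trail | anomaly flag, real transient source, ¬cosmic-ray hit) ≈ 0.270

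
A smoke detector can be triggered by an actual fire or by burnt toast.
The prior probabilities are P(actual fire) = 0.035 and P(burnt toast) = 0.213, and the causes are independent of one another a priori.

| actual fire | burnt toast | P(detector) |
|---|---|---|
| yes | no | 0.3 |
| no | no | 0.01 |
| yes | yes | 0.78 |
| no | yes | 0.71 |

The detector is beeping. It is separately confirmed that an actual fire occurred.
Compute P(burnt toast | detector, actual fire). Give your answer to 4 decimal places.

P(burnt toast | detector, actual fire) ≈ 0.4130

Sum P(detector|·) weighted by the priors over both values of burnt toast:
  P(detector | actual fire) = 0.3·0.787 + 0.78·0.213
        = 0.236100 + 0.166140 = 0.402240
Keeping only the burnt toast-present terms gives 0.166140, so
  P(burnt toast | detector, actual fire) = 0.166140 / 0.402240 ≈ 0.4130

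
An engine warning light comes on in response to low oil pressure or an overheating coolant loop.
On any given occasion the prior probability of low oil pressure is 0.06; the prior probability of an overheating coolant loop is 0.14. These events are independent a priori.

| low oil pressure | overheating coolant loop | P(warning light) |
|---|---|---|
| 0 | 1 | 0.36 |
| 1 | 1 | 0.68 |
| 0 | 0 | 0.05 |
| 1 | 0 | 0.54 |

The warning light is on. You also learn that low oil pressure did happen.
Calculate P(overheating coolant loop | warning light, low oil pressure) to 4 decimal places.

P(overheating coolant loop | warning light, low oil pressure) ≈ 0.1701

Numerator (weight on configurations with overheating coolant loop): 0.68×0.14 = 0.095200
The normalizing constant is 0.54×0.86 + 0.68×0.14 = 0.559600
Posterior = 0.095200 / 0.559600 ≈ 0.1701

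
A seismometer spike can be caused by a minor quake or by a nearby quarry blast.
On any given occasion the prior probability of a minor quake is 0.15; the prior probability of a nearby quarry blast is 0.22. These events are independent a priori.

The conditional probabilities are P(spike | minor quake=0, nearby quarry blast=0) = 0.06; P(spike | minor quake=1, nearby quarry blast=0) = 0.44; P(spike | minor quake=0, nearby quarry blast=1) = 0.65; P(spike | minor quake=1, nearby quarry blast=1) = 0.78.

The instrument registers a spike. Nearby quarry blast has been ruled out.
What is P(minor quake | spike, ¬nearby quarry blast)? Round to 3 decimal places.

P(minor quake | spike, ¬nearby quarry blast) ≈ 0.564

Sum P(spike|·) weighted by the priors over both values of minor quake:
  P(spike | ¬nearby quarry blast) = 0.06×0.85 + 0.44×0.15
        = 0.051000 + 0.066000 = 0.117000
The terms with minor quake present sum to 0.066000, so
  P(minor quake | spike, ¬nearby quarry blast) = 0.066000 / 0.117000 ≈ 0.564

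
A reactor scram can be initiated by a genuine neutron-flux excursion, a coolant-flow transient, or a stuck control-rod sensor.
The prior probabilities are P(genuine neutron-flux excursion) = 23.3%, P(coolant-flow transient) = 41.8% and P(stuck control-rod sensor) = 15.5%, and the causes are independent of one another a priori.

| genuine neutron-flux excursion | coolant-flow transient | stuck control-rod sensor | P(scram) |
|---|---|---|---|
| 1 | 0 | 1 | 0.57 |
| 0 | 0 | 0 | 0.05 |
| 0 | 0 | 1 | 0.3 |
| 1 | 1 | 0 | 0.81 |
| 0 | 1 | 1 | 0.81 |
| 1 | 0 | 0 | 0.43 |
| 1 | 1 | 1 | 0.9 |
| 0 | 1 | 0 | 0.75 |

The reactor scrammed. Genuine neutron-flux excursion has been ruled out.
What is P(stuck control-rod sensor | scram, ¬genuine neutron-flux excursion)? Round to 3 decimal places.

Sum P(scram|·) weighted by the priors over the 4 (coolant-flow transient, stuck control-rod sensor) configurations:
  P(scram | ¬genuine neutron-flux excursion) = 0.05×0.582×0.845 + 0.3×0.582×0.155 + 0.75×0.418×0.845 + 0.81×0.418×0.155
        = 0.024590 + 0.027063 + 0.264908 + 0.052480 = 0.369041
Keeping only the stuck control-rod sensor-present terms gives 0.079543, so
  P(stuck control-rod sensor | scram, ¬genuine neutron-flux excursion) = 0.079543 / 0.369041 ≈ 0.216

P(stuck control-rod sensor | scram, ¬genuine neutron-flux excursion) ≈ 0.216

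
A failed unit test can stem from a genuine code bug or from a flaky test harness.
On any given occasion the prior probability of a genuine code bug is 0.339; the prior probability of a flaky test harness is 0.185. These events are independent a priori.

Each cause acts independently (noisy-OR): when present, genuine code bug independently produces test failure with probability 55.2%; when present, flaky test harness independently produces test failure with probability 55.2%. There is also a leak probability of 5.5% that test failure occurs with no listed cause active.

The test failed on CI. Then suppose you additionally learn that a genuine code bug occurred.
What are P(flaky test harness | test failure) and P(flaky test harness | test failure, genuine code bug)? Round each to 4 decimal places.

P(flaky test harness | test failure) ≈ 0.3910; P(flaky test harness | test failure, genuine code bug) ≈ 0.2418

Under noisy-OR, P(test failure | causes) = 1 − (1−0.055)·∏(1−qᵢ) over the active causes.
P(test failure) = 0.055×0.661×0.815 + 0.57664×0.661×0.185 + 0.57664×0.339×0.815 + 0.810335×0.339×0.185 = 0.029629 + 0.070514 + 0.159317 + 0.050820 = 0.310280
Of this, 0.121334 comes from 0.070514 + 0.050820 (the flaky test harness=true cases).
P(flaky test harness | test failure) = 0.121334 / 0.310280 ≈ 0.3910

Now condition on the additional information:
For the numerator, keep only flaky test harness=true terms: 0.810335×0.185 = 0.149912
Denominator P(test failure | genuine code bug): 0.57664×0.815 + 0.810335×0.185 = 0.619874
P(flaky test harness | test failure, genuine code bug) = 0.149912/0.619874 ≈ 0.2418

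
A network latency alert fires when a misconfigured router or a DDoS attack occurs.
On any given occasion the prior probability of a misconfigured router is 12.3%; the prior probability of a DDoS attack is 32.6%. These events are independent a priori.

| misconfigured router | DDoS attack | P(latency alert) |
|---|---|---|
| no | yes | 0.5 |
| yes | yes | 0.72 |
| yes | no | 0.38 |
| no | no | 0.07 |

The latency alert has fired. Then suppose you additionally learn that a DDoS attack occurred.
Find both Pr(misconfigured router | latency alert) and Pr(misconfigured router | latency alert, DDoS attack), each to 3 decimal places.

Pr(misconfigured router | latency alert) ≈ 0.247; Pr(misconfigured router | latency alert, DDoS attack) ≈ 0.168

Numerator (weight on configurations with misconfigured router): 0.031503 + 0.028871 = 0.060374
Denominator P(latency alert): 0.07·0.877·0.674 + 0.5·0.877·0.326 + 0.38·0.123·0.674 + 0.72·0.123·0.326 = 0.244702
Posterior = 0.060374 / 0.244702 ≈ 0.247

Now also conditioning on DDoS attack=true:
Enumerate both values of misconfigured router and weight by the priors:
  P(latency alert | DDoS attack) = 0.5×0.877 + 0.72×0.123
        = 0.438500 + 0.088560 = 0.527060
Configurations with misconfigured router contribute 0.088560, so
  P(misconfigured router | latency alert, DDoS attack) = 0.088560 / 0.527060 ≈ 0.168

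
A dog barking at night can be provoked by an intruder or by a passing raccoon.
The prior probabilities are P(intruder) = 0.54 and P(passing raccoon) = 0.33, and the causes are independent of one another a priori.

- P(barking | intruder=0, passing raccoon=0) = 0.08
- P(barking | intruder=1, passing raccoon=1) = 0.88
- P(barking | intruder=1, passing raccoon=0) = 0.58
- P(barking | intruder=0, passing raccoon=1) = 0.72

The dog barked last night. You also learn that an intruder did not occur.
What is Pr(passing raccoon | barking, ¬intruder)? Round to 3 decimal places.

Pr(passing raccoon | barking, ¬intruder) ≈ 0.816

Enumerate both values of passing raccoon and weight by the priors:
  P(barking | ¬intruder) = 0.08*0.67 + 0.72*0.33
        = 0.053600 + 0.237600 = 0.291200
Configurations with passing raccoon contribute 0.237600, so
  P(passing raccoon | barking, ¬intruder) = 0.237600 / 0.291200 ≈ 0.816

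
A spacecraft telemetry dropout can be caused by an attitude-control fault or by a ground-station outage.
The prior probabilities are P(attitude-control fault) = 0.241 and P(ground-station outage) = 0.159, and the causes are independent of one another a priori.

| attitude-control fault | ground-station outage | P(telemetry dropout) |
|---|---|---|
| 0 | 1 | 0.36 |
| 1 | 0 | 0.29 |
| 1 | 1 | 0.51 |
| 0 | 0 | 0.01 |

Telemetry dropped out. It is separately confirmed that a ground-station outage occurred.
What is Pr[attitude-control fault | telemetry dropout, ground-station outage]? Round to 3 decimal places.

Pr[attitude-control fault | telemetry dropout, ground-station outage] ≈ 0.310

Sum P(telemetry dropout|·) weighted by the priors over both values of attitude-control fault:
  P(telemetry dropout | ground-station outage) = 0.36·0.759 + 0.51·0.241
        = 0.273240 + 0.122910 = 0.396150
Configurations with attitude-control fault contribute 0.122910, so
  P(attitude-control fault | telemetry dropout, ground-station outage) = 0.122910 / 0.396150 ≈ 0.310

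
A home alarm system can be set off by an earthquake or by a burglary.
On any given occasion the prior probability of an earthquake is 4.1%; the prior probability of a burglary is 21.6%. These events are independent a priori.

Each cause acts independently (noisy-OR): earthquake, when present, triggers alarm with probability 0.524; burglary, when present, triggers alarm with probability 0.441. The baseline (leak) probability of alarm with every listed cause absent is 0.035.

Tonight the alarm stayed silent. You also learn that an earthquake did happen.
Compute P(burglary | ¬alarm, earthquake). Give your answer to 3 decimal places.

P(burglary | ¬alarm, earthquake) ≈ 0.133

Under noisy-OR, P(alarm | causes) = 1 − (1−0.035)·∏(1−qᵢ) over the active causes.
By total probability over both values of burglary:
  P(¬alarm | earthquake) = 0.45934·0.784 + 0.256771·0.216
        = 0.360123 + 0.055463 = 0.415586
Keeping only the burglary-present terms gives 0.055463, so
  P(burglary | ¬alarm, earthquake) = 0.055463 / 0.415586 ≈ 0.133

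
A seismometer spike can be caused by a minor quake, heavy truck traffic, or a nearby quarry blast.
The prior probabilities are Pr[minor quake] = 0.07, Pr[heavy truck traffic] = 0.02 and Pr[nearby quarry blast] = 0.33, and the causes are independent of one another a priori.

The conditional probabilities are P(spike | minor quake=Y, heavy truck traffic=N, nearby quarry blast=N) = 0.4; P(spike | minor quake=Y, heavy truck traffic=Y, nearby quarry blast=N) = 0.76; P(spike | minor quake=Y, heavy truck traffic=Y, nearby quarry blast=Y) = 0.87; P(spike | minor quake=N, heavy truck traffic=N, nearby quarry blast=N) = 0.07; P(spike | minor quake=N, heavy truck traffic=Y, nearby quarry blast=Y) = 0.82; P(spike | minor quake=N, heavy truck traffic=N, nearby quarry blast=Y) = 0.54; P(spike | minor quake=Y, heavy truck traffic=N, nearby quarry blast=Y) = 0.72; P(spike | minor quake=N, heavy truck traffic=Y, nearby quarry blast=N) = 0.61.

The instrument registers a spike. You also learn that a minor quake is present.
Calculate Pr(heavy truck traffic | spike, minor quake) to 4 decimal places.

Sum P(spike|·) weighted by the priors over the 4 (heavy truck traffic, nearby quarry blast) configurations:
  P(spike | minor quake) = 0.4×0.98×0.67 + 0.72×0.98×0.33 + 0.76×0.02×0.67 + 0.87×0.02×0.33
        = 0.262640 + 0.232848 + 0.010184 + 0.005742 = 0.511414
Configurations with heavy truck traffic contribute 0.015926, so
  P(heavy truck traffic | spike, minor quake) = 0.015926 / 0.511414 ≈ 0.0311

Pr(heavy truck traffic | spike, minor quake) ≈ 0.0311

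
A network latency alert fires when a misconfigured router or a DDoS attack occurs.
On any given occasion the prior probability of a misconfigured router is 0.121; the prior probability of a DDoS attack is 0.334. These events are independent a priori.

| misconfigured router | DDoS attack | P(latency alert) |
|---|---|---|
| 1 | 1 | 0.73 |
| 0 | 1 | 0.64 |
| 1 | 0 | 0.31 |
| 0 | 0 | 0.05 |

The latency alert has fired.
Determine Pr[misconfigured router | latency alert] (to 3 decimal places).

Pr[misconfigured router | latency alert] ≈ 0.201

Enumerate the 4 (misconfigured router, DDoS attack) configurations and weight by the priors:
  P(latency alert) = 0.05·0.879·0.666 + 0.64·0.879·0.334 + 0.31·0.121·0.666 + 0.73·0.121·0.334
        = 0.029271 + 0.187895 + 0.024982 + 0.029502 = 0.271650
Keeping only the misconfigured router-present terms gives 0.054484, so
  P(misconfigured router | latency alert) = 0.054484 / 0.271650 ≈ 0.201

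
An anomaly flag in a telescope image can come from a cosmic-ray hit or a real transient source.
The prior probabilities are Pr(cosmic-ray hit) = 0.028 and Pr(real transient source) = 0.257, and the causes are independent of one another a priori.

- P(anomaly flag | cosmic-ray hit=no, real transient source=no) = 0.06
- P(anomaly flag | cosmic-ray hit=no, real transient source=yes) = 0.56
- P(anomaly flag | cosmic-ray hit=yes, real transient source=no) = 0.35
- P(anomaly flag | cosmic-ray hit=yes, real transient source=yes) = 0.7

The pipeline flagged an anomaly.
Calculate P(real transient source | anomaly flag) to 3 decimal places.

P(real transient source | anomaly flag) ≈ 0.741

Sum P(anomaly flag|·) weighted by the priors over the 4 (cosmic-ray hit, real transient source) configurations:
  P(anomaly flag) = 0.06×0.972×0.743 + 0.56×0.972×0.257 + 0.35×0.028×0.743 + 0.7×0.028×0.257
        = 0.043332 + 0.139890 + 0.007281 + 0.005037 = 0.195540
The terms with real transient source present sum to 0.144927, so
  P(real transient source | anomaly flag) = 0.144927 / 0.195540 ≈ 0.741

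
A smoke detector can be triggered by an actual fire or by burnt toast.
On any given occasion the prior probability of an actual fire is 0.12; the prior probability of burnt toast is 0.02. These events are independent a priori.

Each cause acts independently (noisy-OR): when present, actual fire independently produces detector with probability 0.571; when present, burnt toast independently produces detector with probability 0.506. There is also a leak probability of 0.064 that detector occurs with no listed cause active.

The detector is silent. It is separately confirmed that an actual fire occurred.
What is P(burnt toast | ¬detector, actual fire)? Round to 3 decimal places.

P(burnt toast | ¬detector, actual fire) ≈ 0.010

Under noisy-OR, P(detector | causes) = 1 − (1−0.064)·∏(1−qᵢ) over the active causes.
P(¬detector | actual fire) = 0.401544×0.98 + 0.198363×0.02 = 0.393513 + 0.003967 = 0.397480
Restricting to configurations with burnt toast present: 0.198363×0.02 = 0.003967.
Hence the posterior is 0.003967/0.397480 ≈ 0.010.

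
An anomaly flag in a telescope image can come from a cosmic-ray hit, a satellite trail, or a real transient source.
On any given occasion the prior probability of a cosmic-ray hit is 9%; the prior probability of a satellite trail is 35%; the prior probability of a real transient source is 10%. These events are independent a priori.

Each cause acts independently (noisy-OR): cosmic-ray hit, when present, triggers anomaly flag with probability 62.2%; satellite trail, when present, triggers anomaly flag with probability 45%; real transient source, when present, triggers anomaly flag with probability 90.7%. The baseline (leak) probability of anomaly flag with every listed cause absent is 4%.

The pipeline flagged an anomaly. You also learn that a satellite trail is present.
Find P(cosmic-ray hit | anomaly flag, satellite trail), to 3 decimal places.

P(cosmic-ray hit | anomaly flag, satellite trail) ≈ 0.135

Under noisy-OR, P(anomaly flag | causes) = 1 − (1−0.04)·∏(1−qᵢ) over the active causes.
P(anomaly flag | satellite trail) = 0.472×0.91×0.9 + 0.950896×0.91×0.1 + 0.800416×0.09×0.9 + 0.981439×0.09×0.1 = 0.386568 + 0.086532 + 0.064834 + 0.008833 = 0.546767
Of this, 0.073667 comes from 0.064834 + 0.008833 (the cosmic-ray hit=true cases).
P(cosmic-ray hit | anomaly flag, satellite trail) = 0.073667 / 0.546767 ≈ 0.135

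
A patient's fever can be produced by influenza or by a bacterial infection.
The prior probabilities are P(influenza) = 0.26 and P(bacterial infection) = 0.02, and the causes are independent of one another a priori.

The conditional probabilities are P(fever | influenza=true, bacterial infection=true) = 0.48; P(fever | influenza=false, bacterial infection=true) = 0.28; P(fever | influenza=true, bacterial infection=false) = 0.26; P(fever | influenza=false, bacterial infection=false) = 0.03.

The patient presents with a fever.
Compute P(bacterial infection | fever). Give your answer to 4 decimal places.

P(bacterial infection | fever) ≈ 0.0702

Weight on bacterial infection=true, given the evidence: 0.004144 + 0.002496 = 0.006640
Denominator P(fever): 0.03·0.74·0.98 + 0.28·0.74·0.02 + 0.26·0.26·0.98 + 0.48·0.26·0.02 = 0.094644
P(bacterial infection | fever) = 0.006640/0.094644 ≈ 0.0702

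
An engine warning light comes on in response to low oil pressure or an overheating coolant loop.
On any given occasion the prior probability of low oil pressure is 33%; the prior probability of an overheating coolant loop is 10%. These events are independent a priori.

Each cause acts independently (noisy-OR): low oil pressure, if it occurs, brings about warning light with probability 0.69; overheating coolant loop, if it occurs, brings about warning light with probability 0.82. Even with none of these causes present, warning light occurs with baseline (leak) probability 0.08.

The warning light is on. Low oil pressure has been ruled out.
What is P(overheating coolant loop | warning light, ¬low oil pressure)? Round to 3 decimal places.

Under noisy-OR, P(warning light | causes) = 1 − (1−0.08)·∏(1−qᵢ) over the active causes.
By total probability over both values of overheating coolant loop:
  P(warning light | ¬low oil pressure) = 0.08·0.9 + 0.8344·0.1
        = 0.072000 + 0.083440 = 0.155440
Configurations with overheating coolant loop contribute 0.083440, so
  P(overheating coolant loop | warning light, ¬low oil pressure) = 0.083440 / 0.155440 ≈ 0.537

P(overheating coolant loop | warning light, ¬low oil pressure) ≈ 0.537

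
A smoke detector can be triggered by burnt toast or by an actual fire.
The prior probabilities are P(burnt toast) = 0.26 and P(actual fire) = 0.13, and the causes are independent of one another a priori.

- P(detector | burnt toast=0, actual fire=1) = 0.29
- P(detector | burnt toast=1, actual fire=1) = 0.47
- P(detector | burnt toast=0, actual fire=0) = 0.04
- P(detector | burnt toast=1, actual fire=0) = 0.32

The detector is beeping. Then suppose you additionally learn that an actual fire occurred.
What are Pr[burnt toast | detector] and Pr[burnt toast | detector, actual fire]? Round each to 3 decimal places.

P(detector) = 0.04*0.74*0.87 + 0.29*0.74*0.13 + 0.32*0.26*0.87 + 0.47*0.26*0.13 = 0.025752 + 0.027898 + 0.072384 + 0.015886 = 0.141920
The burnt toast-present share is 0.072384 + 0.015886 = 0.088270.
P(burnt toast | detector) = 0.088270 / 0.141920 ≈ 0.622

With the extra evidence:
P(detector | actual fire) = 0.29×0.74 + 0.47×0.26 = 0.214600 + 0.122200 = 0.336800
The burnt toast-present share is 0.47×0.26 = 0.122200.
Hence the posterior is 0.122200/0.336800 ≈ 0.363.
The drop from 0.622 to 0.363 is the explaining-away (discounting) effect.

Pr[burnt toast | detector] ≈ 0.622; Pr[burnt toast | detector, actual fire] ≈ 0.363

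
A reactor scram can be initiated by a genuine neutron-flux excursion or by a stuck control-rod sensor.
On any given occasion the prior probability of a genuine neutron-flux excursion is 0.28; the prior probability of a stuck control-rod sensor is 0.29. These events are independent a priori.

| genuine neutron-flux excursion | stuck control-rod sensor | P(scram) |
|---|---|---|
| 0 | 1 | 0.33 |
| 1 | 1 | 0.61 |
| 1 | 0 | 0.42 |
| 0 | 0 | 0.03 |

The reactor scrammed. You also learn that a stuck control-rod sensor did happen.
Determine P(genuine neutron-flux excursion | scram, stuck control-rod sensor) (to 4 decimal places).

P(genuine neutron-flux excursion | scram, stuck control-rod sensor) ≈ 0.4182

P(scram | stuck control-rod sensor) = 0.33×0.72 + 0.61×0.28 = 0.237600 + 0.170800 = 0.408400
Of this, 0.170800 comes from 0.61×0.28 (the genuine neutron-flux excursion=true cases).
P(genuine neutron-flux excursion | scram, stuck control-rod sensor) = 0.170800 / 0.408400 ≈ 0.4182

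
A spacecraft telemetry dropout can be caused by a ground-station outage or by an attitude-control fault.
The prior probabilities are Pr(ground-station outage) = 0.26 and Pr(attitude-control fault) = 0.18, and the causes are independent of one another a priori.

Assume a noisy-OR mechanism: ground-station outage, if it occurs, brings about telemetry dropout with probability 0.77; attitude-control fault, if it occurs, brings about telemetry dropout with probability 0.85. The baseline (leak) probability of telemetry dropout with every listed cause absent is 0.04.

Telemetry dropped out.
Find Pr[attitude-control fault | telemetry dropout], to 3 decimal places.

Under noisy-OR, P(telemetry dropout | causes) = 1 − (1−0.04)·∏(1−qᵢ) over the active causes.
Weight on attitude-control fault=true, given the evidence: 0.114019 + 0.045250 = 0.159269
The normalizing constant is 0.04×0.74×0.82 + 0.856×0.74×0.18 + 0.7792×0.26×0.82 + 0.96688×0.26×0.18 = 0.349666
Posterior = 0.159269 / 0.349666 ≈ 0.455

Pr[attitude-control fault | telemetry dropout] ≈ 0.455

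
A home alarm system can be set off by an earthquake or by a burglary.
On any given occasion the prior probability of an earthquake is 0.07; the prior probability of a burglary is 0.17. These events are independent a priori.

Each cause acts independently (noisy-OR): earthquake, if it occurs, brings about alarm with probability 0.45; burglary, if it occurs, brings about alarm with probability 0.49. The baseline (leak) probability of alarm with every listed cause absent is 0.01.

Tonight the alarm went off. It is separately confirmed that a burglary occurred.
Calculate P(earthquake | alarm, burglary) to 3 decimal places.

P(earthquake | alarm, burglary) ≈ 0.099

Under noisy-OR, P(alarm | causes) = 1 − (1−0.01)·∏(1−qᵢ) over the active causes.
P(alarm | burglary) = 0.4951*0.93 + 0.722305*0.07 = 0.460443 + 0.050561 = 0.511004
The earthquake-present share is 0.722305*0.07 = 0.050561.
So P(earthquake | alarm, burglary) = 0.050561/0.511004 ≈ 0.099.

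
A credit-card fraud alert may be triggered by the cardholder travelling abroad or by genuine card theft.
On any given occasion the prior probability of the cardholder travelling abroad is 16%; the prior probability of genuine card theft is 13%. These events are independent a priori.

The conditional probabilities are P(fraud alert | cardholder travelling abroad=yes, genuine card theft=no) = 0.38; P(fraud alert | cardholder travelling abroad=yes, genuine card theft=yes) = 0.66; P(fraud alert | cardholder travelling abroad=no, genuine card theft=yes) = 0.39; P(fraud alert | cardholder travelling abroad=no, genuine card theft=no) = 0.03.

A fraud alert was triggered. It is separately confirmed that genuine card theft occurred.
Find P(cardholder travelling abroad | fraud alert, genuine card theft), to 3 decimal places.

P(cardholder travelling abroad | fraud alert, genuine card theft) ≈ 0.244

Weight on cardholder travelling abroad=true, given the evidence: 0.66*0.16 = 0.105600
Normalizer over all consistent configurations: 0.39*0.84 + 0.66*0.16 = 0.433200
Posterior = 0.105600 / 0.433200 ≈ 0.244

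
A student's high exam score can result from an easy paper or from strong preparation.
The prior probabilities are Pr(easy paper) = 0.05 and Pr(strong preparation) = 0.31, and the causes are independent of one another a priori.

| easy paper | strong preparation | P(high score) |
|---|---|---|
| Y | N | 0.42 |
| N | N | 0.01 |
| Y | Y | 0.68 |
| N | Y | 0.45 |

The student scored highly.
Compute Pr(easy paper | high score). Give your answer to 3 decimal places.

Enumerate the 4 (easy paper, strong preparation) configurations and weight by the priors:
  P(high score) = 0.01×0.95×0.69 + 0.45×0.95×0.31 + 0.42×0.05×0.69 + 0.68×0.05×0.31
        = 0.006555 + 0.132525 + 0.014490 + 0.010540 = 0.164110
Configurations with easy paper contribute 0.025030, so
  P(easy paper | high score) = 0.025030 / 0.164110 ≈ 0.153

Pr(easy paper | high score) ≈ 0.153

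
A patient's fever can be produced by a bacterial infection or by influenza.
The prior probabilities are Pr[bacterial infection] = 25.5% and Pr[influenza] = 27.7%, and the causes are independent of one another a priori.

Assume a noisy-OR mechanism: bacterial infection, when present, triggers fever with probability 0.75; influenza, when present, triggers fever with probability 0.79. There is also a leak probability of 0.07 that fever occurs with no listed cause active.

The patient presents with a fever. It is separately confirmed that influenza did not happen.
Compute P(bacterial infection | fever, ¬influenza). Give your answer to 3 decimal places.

Under noisy-OR, P(fever | causes) = 1 − (1−0.07)·∏(1−qᵢ) over the active causes.
By total probability over both values of bacterial infection:
  P(fever | ¬influenza) = 0.07*0.745 + 0.7675*0.255
        = 0.052150 + 0.195712 = 0.247862
The terms with bacterial infection present sum to 0.195712, so
  P(bacterial infection | fever, ¬influenza) = 0.195712 / 0.247862 ≈ 0.790

P(bacterial infection | fever, ¬influenza) ≈ 0.790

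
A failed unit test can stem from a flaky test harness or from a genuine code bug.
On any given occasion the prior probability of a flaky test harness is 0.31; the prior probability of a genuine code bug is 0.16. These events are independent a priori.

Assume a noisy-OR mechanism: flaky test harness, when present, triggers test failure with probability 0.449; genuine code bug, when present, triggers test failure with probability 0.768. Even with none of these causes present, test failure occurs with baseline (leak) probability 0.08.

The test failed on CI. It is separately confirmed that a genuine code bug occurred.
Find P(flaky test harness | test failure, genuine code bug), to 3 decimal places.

Under noisy-OR, P(test failure | causes) = 1 − (1−0.08)·∏(1−qᵢ) over the active causes.
Weight on flaky test harness=true, given the evidence: 0.882395*0.31 = 0.273542
Normalizer over all consistent configurations: 0.78656*0.69 + 0.882395*0.31 = 0.816268
Posterior = 0.273542 / 0.816268 ≈ 0.335

P(flaky test harness | test failure, genuine code bug) ≈ 0.335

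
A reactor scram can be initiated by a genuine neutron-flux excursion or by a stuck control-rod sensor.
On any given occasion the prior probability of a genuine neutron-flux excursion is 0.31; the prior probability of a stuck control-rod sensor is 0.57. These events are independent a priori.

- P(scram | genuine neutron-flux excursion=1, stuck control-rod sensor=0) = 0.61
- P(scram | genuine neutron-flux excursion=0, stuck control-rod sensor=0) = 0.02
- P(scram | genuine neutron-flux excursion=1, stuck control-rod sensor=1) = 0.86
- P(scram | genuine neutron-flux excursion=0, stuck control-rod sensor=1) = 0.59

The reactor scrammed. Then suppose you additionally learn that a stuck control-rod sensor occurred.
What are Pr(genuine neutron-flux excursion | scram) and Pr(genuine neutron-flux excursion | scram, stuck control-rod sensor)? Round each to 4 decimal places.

Pr(genuine neutron-flux excursion | scram) ≈ 0.4950; Pr(genuine neutron-flux excursion | scram, stuck control-rod sensor) ≈ 0.3957

P(scram) = 0.02·0.69·0.43 + 0.59·0.69·0.57 + 0.61·0.31·0.43 + 0.86·0.31·0.57 = 0.005934 + 0.232047 + 0.081313 + 0.151962 = 0.471256
The genuine neutron-flux excursion-present share is 0.081313 + 0.151962 = 0.233275.
P(genuine neutron-flux excursion | scram) = 0.233275 / 0.471256 ≈ 0.4950

Now also conditioning on stuck control-rod sensor=true:
Enumerate both values of genuine neutron-flux excursion and weight by the priors:
  P(scram | stuck control-rod sensor) = 0.59·0.69 + 0.86·0.31
        = 0.407100 + 0.266600 = 0.673700
Configurations with genuine neutron-flux excursion contribute 0.266600, so
  P(genuine neutron-flux excursion | scram, stuck control-rod sensor) = 0.266600 / 0.673700 ≈ 0.3957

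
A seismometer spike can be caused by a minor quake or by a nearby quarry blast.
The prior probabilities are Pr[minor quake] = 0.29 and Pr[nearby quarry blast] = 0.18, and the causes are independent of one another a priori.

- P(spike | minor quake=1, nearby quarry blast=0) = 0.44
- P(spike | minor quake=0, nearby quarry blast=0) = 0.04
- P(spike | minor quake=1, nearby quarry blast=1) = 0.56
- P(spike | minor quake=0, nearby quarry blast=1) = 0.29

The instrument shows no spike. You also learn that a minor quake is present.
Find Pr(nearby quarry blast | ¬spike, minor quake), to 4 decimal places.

Pr(nearby quarry blast | ¬spike, minor quake) ≈ 0.1471

P(¬spike | minor quake) = 0.56*0.82 + 0.44*0.18 = 0.459200 + 0.079200 = 0.538400
Restricting to configurations with nearby quarry blast present: 0.44*0.18 = 0.079200.
P(nearby quarry blast | ¬spike, minor quake) = 0.079200 / 0.538400 ≈ 0.1471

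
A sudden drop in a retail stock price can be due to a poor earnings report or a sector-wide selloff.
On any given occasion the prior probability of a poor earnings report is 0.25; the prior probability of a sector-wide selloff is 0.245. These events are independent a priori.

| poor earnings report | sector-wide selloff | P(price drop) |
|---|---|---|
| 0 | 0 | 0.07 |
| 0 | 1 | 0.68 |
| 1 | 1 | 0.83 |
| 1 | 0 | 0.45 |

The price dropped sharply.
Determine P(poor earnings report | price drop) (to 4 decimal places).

For the numerator, keep only poor earnings report=true terms: 0.084937 + 0.050837 = 0.135774
The normalizing constant is 0.07*0.75*0.755 + 0.68*0.75*0.245 + 0.45*0.25*0.755 + 0.83*0.25*0.245 = 0.300362
Posterior = 0.135774 / 0.300362 ≈ 0.4520

P(poor earnings report | price drop) ≈ 0.4520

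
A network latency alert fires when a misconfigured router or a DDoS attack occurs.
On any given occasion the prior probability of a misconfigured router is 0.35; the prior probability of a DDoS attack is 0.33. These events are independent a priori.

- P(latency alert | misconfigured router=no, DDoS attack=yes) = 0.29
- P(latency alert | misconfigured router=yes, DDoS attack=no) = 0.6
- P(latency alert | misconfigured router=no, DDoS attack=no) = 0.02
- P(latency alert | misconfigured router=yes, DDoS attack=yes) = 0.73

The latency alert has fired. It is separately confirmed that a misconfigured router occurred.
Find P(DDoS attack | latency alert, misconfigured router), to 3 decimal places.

P(DDoS attack | latency alert, misconfigured router) ≈ 0.375

P(latency alert | misconfigured router) = 0.6·0.67 + 0.73·0.33 = 0.402000 + 0.240900 = 0.642900
Of this, 0.240900 comes from 0.73·0.33 (the DDoS attack=true cases).
So P(DDoS attack | latency alert, misconfigured router) = 0.240900/0.642900 ≈ 0.375.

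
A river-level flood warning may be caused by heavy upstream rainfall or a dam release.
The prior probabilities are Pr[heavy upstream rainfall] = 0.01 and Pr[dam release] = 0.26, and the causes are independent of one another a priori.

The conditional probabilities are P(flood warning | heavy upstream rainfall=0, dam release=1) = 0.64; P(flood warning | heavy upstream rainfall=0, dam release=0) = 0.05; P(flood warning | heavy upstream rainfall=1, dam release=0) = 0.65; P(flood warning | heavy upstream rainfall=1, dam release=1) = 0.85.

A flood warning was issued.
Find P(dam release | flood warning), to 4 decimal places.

P(dam release | flood warning) ≈ 0.8011

By total probability over the 4 (heavy upstream rainfall, dam release) configurations:
  P(flood warning) = 0.05×0.99×0.74 + 0.64×0.99×0.26 + 0.65×0.01×0.74 + 0.85×0.01×0.26
        = 0.036630 + 0.164736 + 0.004810 + 0.002210 = 0.208386
The terms with dam release present sum to 0.166946, so
  P(dam release | flood warning) = 0.166946 / 0.208386 ≈ 0.8011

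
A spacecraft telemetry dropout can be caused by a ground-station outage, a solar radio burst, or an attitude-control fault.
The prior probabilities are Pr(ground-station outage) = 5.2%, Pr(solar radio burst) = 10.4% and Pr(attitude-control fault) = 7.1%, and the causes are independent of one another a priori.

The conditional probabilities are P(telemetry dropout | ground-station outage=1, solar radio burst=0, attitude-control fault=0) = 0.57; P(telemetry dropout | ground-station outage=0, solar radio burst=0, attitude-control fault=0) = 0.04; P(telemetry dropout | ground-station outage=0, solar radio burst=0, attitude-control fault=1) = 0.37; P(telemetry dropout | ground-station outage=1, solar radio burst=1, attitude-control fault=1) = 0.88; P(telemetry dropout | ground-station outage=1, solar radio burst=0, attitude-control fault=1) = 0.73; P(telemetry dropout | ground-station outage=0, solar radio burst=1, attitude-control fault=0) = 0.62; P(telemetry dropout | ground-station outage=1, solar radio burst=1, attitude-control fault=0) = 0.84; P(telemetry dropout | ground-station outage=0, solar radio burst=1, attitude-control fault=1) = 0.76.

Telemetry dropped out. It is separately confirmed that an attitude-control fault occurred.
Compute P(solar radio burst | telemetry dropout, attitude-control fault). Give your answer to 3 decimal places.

P(solar radio burst | telemetry dropout, attitude-control fault) ≈ 0.186

Numerator (weight on configurations with solar radio burst): 0.074930 + 0.004759 = 0.079689
Normalizer over all consistent configurations: 0.37·0.948·0.896 + 0.76·0.948·0.104 + 0.73·0.052·0.896 + 0.88·0.052·0.104 = 0.427982
P(solar radio burst | telemetry dropout, attitude-control fault) = 0.079689/0.427982 ≈ 0.186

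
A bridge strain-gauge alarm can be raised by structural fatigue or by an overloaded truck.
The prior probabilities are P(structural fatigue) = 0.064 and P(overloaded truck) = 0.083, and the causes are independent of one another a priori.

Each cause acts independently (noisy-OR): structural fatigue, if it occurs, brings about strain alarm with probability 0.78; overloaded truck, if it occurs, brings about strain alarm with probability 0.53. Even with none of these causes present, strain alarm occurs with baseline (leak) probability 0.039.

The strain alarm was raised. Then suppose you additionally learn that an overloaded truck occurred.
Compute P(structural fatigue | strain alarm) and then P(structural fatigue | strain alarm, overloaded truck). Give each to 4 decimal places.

Under noisy-OR, P(strain alarm | causes) = 1 − (1−0.039)·∏(1−qᵢ) over the active causes.
P(strain alarm) = 0.039·0.936·0.917 + 0.54833·0.936·0.083 + 0.78858·0.064·0.917 + 0.900633·0.064·0.083 = 0.033474 + 0.042599 + 0.046280 + 0.004784 = 0.127137
Of this, 0.051064 comes from 0.046280 + 0.004784 (the structural fatigue=true cases).
So P(structural fatigue | strain alarm) = 0.051064/0.127137 ≈ 0.4016.

With the extra evidence:
Weight on structural fatigue=true, given the evidence: 0.900633×0.064 = 0.057641
Denominator P(strain alarm | overloaded truck): 0.54833×0.936 + 0.900633×0.064 = 0.570878
Posterior = 0.057641 / 0.570878 ≈ 0.1010
The drop from 0.4016 to 0.1010 is the explaining-away (discounting) effect.

P(structural fatigue | strain alarm) ≈ 0.4016; P(structural fatigue | strain alarm, overloaded truck) ≈ 0.1010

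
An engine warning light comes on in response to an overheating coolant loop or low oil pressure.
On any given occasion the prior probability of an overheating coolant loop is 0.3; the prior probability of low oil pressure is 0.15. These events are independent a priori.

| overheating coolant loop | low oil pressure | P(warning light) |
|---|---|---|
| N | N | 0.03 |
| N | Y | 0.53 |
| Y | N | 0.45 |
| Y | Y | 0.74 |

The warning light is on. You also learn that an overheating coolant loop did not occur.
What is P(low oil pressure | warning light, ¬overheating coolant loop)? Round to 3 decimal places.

P(low oil pressure | warning light, ¬overheating coolant loop) ≈ 0.757

For the numerator, keep only low oil pressure=true terms: 0.53*0.15 = 0.079500
Normalizer over all consistent configurations: 0.03*0.85 + 0.53*0.15 = 0.105000
Posterior = 0.079500 / 0.105000 ≈ 0.757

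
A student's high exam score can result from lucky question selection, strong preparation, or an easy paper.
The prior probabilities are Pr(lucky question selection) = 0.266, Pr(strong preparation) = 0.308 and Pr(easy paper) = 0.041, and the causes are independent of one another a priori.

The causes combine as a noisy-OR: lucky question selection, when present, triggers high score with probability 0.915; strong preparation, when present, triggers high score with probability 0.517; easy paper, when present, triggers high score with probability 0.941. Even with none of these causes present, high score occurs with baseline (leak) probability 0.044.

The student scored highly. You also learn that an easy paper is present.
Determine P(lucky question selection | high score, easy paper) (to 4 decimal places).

Under noisy-OR, P(high score | causes) = 1 − (1−0.044)·∏(1−qᵢ) over the active causes.
For the numerator, keep only lucky question selection=true terms: 0.183190 + 0.081738 = 0.264928
The normalizing constant is 0.943596×0.734×0.692 + 0.972757×0.734×0.308 + 0.995206×0.266×0.692 + 0.997684×0.266×0.308 = 0.964120
Posterior = 0.264928 / 0.964120 ≈ 0.2748

P(lucky question selection | high score, easy paper) ≈ 0.2748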